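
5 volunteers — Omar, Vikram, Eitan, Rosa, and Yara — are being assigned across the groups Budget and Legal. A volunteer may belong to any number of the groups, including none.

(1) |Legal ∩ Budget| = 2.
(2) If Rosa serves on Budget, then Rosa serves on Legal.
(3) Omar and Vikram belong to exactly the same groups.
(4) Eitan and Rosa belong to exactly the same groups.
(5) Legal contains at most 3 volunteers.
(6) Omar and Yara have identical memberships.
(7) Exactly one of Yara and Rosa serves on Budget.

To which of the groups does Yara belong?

Yara: none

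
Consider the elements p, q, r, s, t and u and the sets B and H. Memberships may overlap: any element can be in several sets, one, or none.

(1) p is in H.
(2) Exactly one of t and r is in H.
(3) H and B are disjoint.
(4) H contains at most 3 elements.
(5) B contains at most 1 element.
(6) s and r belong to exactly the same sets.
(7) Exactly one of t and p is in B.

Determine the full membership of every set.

B = {t}; H = {p, r, s}

From (1): p ∈ H.
(3) (disjoint): p ∉ B.
(7) (exactly one): t ∈ B.
(3) (disjoint): t ∉ H.
(5): B already has 1, so the rest are out.
(2) (exactly one): r ∈ H.
(6): s matches r: s ∈ H.
(4): H already has 3, so the rest are out.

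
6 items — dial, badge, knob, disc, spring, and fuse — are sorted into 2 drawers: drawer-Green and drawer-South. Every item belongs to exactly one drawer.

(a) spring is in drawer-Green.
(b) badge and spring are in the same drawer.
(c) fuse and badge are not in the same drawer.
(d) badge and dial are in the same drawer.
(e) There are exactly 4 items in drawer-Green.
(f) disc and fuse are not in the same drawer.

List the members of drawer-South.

drawer-South = {fuse, knob}

From (a): spring ∈ drawer-Green.
(b): badge matches spring: badge ∈ drawer-Green.
(c): fuse ∉ drawer-Green.
(d): dial matches badge: dial ∈ drawer-Green.
Only one drawer left: fuse ∈ drawer-South.
(f): disc ∉ drawer-South.
Only one drawer left: disc ∈ drawer-Green.
(e): drawer-Green already has 4, so the rest are out.
Only one drawer left: knob ∈ drawer-South.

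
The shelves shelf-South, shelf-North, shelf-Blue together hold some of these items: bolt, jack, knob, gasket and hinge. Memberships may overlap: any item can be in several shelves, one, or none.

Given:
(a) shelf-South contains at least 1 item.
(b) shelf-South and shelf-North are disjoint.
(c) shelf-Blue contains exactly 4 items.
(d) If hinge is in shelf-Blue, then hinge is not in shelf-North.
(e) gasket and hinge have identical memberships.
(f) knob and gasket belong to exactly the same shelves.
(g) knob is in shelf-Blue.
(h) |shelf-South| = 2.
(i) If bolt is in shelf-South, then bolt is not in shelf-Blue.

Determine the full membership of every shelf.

shelf-South = {bolt, jack}; shelf-North = {}; shelf-Blue = {gasket, hinge, jack, knob}

From (g): knob ∈ shelf-Blue.
(f): gasket matches knob: gasket ∈ shelf-Blue.
(e): hinge matches gasket: hinge ∈ shelf-Blue.
(d): hinge ∉ shelf-North.
(e): gasket matches hinge: gasket ∉ shelf-North.
(f): knob matches gasket: knob ∉ shelf-North.
Suppose bolt ∉ shelf-South: no assignment then satisfies all the clues, so bolt ∈ shelf-South.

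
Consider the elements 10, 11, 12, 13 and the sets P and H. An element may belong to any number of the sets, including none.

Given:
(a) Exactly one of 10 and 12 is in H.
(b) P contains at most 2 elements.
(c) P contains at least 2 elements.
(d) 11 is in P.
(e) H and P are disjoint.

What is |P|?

2

From (d): 11 ∈ P.
(e) (disjoint): 11 ∉ H.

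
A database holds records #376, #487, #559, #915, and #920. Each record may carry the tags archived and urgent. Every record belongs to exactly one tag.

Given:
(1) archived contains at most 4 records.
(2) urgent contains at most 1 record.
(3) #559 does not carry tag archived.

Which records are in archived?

archived = {#376, #487, #915, #920}

From (3): #559 ∉ archived.
Only one tag left: #559 ∈ urgent.
(2): urgent already has 1, so the rest are out.
Only one tag left: #376 ∈ archived.
Only one tag left: #487 ∈ archived.
Only one tag left: #915 ∈ archived.
Only one tag left: #920 ∈ archived.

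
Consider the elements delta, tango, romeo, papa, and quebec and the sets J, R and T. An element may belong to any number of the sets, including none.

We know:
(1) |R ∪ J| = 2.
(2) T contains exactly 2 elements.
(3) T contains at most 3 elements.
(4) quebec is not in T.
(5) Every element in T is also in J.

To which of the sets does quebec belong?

quebec: none

From (4): quebec ∉ T.
Suppose quebec ∈ J: no assignment then satisfies all the clues, so quebec ∉ J.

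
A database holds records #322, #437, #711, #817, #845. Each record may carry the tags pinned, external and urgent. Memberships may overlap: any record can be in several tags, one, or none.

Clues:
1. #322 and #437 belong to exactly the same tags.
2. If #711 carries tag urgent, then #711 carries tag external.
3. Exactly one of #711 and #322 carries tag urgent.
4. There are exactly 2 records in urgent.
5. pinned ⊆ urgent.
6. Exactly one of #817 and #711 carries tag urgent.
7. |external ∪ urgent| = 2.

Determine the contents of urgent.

urgent = {#711, #845}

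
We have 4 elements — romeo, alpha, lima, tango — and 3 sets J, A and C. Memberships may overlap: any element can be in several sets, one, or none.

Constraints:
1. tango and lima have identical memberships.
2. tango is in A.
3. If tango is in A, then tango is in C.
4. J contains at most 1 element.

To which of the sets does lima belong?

lima: A, C

From (2): tango ∈ A.
(1): lima matches tango: lima ∈ A.
(3): tango ∈ C.
(1): lima matches tango: lima ∈ C.
Suppose lima ∈ J: no assignment then satisfies all the clues, so lima ∉ J.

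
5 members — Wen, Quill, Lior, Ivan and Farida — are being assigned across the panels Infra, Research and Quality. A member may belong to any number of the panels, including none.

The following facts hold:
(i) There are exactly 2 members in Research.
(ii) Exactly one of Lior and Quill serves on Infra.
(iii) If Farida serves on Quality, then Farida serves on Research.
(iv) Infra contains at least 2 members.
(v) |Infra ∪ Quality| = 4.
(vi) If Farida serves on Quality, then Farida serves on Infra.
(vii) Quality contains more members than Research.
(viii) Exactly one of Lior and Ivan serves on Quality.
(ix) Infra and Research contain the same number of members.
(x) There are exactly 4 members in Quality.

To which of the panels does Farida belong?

Farida: Infra, Quality, Research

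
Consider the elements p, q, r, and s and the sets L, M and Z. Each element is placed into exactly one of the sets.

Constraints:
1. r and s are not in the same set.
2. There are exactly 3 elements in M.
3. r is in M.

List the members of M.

From (3): r ∈ M.
(1): s ∉ M.
(2): only 3 candidates remain for M, so all are in.

M = {p, q, r}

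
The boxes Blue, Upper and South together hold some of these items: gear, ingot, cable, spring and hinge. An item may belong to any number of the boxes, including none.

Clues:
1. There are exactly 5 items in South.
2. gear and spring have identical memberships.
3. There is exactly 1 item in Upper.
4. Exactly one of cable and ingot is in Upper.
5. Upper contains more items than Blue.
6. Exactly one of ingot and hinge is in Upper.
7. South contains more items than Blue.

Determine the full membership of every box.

Blue = {}; Upper = {ingot}; South = {cable, gear, hinge, ingot, spring}

(1): only 5 candidates remain for South, so all are in.
Suppose gear ∈ Blue: no assignment then satisfies all the clues, so gear ∉ Blue.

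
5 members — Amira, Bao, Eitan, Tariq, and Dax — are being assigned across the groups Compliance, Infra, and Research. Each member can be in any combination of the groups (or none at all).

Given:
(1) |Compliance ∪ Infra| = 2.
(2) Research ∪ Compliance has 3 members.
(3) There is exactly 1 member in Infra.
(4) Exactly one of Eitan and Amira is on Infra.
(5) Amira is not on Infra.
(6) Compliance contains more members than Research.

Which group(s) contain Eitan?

Eitan: Compliance, Infra

From (5): Amira ∉ Infra.
(4) (exactly one): Eitan ∈ Infra.
(3): Infra already has 1, so the rest are out.
Suppose Eitan ∉ Compliance: no assignment then satisfies all the clues, so Eitan ∈ Compliance.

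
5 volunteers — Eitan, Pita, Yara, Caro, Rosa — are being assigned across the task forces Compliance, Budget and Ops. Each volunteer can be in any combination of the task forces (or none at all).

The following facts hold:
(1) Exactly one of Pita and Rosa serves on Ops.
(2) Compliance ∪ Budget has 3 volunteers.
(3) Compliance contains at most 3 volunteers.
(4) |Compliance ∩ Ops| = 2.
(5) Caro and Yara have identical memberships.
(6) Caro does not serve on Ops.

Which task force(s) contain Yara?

Yara: none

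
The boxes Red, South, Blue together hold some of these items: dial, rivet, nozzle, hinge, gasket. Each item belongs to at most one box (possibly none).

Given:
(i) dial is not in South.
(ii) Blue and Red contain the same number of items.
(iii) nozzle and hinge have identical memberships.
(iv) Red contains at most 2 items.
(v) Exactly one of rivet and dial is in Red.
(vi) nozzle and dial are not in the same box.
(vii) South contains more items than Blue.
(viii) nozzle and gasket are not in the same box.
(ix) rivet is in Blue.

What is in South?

South = {hinge, nozzle}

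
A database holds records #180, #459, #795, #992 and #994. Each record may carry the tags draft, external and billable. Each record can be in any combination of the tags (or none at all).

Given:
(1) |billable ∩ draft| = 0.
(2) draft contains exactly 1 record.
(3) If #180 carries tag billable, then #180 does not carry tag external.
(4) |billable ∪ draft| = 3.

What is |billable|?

2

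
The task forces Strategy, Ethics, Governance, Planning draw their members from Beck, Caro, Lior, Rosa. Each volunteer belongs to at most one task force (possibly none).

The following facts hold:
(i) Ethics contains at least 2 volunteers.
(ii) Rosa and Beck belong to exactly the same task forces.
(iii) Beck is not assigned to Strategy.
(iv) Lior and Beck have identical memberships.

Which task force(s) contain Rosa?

Rosa: Ethics

From (iii): Beck ∉ Strategy.
(ii): Rosa matches Beck: Rosa ∉ Strategy.
(iv): Lior matches Beck: Lior ∉ Strategy.
Suppose Rosa ∉ Ethics: no assignment then satisfies all the clues, so Rosa ∈ Ethics.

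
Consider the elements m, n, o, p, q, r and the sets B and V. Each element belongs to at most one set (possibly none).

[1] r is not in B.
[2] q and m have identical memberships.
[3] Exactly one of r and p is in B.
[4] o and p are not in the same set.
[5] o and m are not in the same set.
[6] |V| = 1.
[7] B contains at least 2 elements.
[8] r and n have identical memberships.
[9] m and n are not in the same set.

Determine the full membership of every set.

B = {m, p, q}; V = {o}

From (1): r ∉ B.
(3) (exactly one): p ∈ B.
(4): o ∉ B.
(8): n matches r: n ∉ B.
Suppose m ∉ B: no assignment then satisfies all the clues, so m ∈ B.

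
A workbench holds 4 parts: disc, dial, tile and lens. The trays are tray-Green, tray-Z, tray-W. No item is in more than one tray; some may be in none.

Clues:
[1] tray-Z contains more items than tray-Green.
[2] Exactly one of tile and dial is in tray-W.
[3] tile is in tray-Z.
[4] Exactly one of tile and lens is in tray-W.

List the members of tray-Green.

From (3): tile ∈ tray-Z.
(2) (exactly one): dial ∈ tray-W.
(4) (exactly one): lens ∈ tray-W.
Suppose disc ∈ tray-Green: no assignment then satisfies all the clues, so disc ∉ tray-Green.

tray-Green = {}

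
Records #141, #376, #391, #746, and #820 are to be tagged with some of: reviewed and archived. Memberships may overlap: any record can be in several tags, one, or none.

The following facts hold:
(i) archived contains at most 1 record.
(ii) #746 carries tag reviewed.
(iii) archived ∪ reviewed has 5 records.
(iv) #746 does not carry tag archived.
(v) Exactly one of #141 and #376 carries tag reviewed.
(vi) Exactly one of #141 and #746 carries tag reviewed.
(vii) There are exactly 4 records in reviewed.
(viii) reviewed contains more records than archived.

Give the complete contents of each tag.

reviewed = {#376, #391, #746, #820}; archived = {#141}

From (ii): #746 ∈ reviewed.
From (iv): #746 ∉ archived.
(vi) (exactly one): #141 ∉ reviewed.
(vii): only 4 candidates remain for reviewed, so all are in.
Suppose #141 ∉ archived: no assignment then satisfies all the clues, so #141 ∈ archived.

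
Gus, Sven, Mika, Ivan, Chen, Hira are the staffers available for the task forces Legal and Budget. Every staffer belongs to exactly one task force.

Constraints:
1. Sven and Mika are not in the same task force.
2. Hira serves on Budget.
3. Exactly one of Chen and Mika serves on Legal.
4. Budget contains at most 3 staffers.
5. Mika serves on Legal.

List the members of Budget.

Budget = {Chen, Hira, Sven}

From (2): Hira ∈ Budget.
From (5): Mika ∈ Legal.
(1): Sven ∉ Legal.
(3) (exactly one): Chen ∉ Legal.
Only one task force left: Sven ∈ Budget.
Only one task force left: Chen ∈ Budget.
(4): Budget already has 3, so the rest are out.
Only one task force left: Gus ∈ Legal.
Only one task force left: Ivan ∈ Legal.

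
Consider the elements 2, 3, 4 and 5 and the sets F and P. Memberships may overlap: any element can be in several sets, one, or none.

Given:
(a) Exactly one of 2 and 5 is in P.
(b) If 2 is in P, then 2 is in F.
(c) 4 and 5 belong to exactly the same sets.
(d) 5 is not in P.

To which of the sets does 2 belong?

2: F, P

From (d): 5 ∉ P.
(a) (exactly one): 2 ∈ P.
(b): 2 ∈ F.
(c): 4 matches 5: 4 ∉ P.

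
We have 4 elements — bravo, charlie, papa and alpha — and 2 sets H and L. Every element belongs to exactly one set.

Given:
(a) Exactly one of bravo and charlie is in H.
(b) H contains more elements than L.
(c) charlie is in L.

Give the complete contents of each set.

H = {alpha, bravo, papa}; L = {charlie}

From (c): charlie ∈ L.
(a) (exactly one): bravo ∈ H.
Suppose papa ∉ H: no assignment then satisfies all the clues, so papa ∈ H.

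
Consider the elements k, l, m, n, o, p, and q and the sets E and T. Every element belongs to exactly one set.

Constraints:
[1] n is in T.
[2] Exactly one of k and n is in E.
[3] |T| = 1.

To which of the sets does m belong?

m: E

From (1): n ∈ T.
(2) (exactly one): k ∈ E.
(3): T already has 1, so the rest are out.
Only one set left: l ∈ E.
Only one set left: m ∈ E.
Only one set left: o ∈ E.
Only one set left: p ∈ E.
Only one set left: q ∈ E.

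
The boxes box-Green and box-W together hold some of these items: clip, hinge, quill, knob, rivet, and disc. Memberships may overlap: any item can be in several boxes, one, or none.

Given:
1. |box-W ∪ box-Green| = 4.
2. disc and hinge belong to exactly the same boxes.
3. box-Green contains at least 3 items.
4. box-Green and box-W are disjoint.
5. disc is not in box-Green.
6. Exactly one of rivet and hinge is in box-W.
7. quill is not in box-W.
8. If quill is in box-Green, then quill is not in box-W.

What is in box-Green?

box-Green = {clip, knob, quill}

From (5): disc ∉ box-Green.
From (7): quill ∉ box-W.
(2): hinge matches disc: hinge ∉ box-Green.
Suppose clip ∉ box-Green: no assignment then satisfies all the clues, so clip ∈ box-Green.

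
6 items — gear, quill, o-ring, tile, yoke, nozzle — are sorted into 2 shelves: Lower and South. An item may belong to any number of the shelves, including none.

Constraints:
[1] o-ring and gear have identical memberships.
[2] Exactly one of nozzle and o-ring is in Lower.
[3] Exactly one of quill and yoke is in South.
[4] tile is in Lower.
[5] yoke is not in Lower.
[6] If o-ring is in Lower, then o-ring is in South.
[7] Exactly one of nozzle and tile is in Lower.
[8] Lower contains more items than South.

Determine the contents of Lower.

From (4): tile ∈ Lower.
From (5): yoke ∉ Lower.
(7) (exactly one): nozzle ∉ Lower.
(2) (exactly one): o-ring ∈ Lower.
(6): o-ring ∈ South.
(1): gear matches o-ring: gear ∈ Lower.
(1): gear matches o-ring: gear ∈ South.
Suppose quill ∉ Lower: no assignment then satisfies all the clues, so quill ∈ Lower.

Lower = {gear, o-ring, quill, tile}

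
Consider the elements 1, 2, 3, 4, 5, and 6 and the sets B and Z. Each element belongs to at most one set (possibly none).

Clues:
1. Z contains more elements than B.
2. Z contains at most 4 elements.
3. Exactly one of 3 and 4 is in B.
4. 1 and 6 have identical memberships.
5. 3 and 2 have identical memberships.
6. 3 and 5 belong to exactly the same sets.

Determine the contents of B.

B = {4}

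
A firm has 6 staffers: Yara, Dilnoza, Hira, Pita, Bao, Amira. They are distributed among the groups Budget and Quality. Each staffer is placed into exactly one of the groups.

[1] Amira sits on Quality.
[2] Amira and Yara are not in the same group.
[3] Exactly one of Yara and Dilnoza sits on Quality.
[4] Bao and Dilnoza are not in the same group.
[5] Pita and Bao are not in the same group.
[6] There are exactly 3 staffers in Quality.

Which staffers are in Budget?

From (1): Amira ∈ Quality.
(2): Yara ∉ Quality.
(3) (exactly one): Dilnoza ∈ Quality.
(4): Bao ∉ Quality.
Only one group left: Yara ∈ Budget.
Only one group left: Bao ∈ Budget.
(5): Pita ∉ Budget.
Only one group left: Pita ∈ Quality.
(6): Quality already has 3, so the rest are out.
Only one group left: Hira ∈ Budget.

Budget = {Bao, Hira, Yara}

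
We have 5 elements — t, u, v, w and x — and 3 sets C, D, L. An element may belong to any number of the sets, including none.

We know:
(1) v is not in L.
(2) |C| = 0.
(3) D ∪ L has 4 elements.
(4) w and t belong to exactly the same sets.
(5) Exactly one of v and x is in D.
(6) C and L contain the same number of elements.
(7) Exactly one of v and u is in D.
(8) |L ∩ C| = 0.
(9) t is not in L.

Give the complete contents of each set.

C = {}; D = {t, u, w, x}; L = {}

From (1): v ∉ L.
From (9): t ∉ L.
(2): C already has 0, so the rest are out.
(4): w matches t: w ∉ L.
Suppose t ∉ D: no assignment then satisfies all the clues, so t ∈ D.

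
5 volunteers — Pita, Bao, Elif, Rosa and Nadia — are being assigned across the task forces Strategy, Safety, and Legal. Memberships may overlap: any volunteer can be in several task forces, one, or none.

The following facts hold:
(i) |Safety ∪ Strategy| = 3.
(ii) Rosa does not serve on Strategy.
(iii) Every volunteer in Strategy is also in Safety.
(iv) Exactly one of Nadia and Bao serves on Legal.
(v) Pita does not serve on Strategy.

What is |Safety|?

3

From (ii): Rosa ∉ Strategy.
From (v): Pita ∉ Strategy.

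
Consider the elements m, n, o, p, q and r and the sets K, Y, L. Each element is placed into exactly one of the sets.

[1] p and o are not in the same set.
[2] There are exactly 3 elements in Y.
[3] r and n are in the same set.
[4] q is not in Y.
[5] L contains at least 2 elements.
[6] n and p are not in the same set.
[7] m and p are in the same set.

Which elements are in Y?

Y = {n, o, r}

From (4): q ∉ Y.
Suppose m ∈ Y: no assignment then satisfies all the clues, so m ∉ Y.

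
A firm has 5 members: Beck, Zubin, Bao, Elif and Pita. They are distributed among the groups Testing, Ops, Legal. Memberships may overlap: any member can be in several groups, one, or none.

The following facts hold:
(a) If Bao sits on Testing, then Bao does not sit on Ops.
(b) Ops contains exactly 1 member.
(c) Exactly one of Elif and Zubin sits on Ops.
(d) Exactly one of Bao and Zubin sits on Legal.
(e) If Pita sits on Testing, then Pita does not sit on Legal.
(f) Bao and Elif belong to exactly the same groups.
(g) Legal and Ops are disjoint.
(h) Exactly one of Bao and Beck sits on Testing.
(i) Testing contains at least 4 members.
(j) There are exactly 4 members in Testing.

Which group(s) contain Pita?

Pita: Testing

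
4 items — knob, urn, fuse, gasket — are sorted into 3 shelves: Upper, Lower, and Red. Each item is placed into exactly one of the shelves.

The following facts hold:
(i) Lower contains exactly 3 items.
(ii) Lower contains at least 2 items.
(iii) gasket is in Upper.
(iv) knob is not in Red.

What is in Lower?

Lower = {fuse, knob, urn}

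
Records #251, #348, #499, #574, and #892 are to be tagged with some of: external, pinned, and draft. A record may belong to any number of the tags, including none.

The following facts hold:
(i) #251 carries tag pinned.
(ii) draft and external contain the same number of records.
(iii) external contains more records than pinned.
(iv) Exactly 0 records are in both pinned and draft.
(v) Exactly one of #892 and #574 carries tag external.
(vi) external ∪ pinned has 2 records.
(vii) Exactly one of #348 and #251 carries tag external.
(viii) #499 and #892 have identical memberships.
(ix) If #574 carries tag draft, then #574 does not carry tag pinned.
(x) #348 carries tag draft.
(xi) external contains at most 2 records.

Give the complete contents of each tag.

external = {#251, #574}; pinned = {#251}; draft = {#348, #574}

From (i): #251 ∈ pinned.
From (x): #348 ∈ draft.
Suppose #251 ∉ external: no assignment then satisfies all the clues, so #251 ∈ external.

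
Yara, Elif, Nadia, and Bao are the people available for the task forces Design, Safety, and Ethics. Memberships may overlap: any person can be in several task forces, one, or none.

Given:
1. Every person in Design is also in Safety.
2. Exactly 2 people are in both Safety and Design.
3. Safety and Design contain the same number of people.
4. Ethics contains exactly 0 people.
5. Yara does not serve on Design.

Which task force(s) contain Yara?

From (5): Yara ∉ Design.
(4): Ethics already has 0, so the rest are out.
Suppose Yara ∈ Safety: no assignment then satisfies all the clues, so Yara ∉ Safety.

Yara: none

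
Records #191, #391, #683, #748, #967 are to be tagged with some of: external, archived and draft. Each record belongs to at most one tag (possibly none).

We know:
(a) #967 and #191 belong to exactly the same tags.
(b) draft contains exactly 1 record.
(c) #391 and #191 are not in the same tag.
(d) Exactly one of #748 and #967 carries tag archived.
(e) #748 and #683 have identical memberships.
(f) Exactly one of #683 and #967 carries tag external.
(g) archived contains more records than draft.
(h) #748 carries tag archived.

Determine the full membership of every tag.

external = {#191, #967}; archived = {#683, #748}; draft = {#391}

From (h): #748 ∈ archived.
(d) (exactly one): #967 ∉ archived.
(e): #683 matches #748: #683 ∉ external.
(e): #683 matches #748: #683 ∈ archived.
(f) (exactly one): #967 ∈ external.
(a): #191 matches #967: #191 ∈ external.
(b): only 1 candidates remain for draft, so all are in.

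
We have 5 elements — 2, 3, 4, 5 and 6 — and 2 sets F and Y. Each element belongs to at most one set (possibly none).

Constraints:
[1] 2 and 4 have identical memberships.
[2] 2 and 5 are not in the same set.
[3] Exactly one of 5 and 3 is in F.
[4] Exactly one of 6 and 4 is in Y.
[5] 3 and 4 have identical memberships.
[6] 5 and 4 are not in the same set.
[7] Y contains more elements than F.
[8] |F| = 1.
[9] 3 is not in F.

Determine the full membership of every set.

F = {5}; Y = {2, 3, 4}

From (9): 3 ∉ F.
(3) (exactly one): 5 ∈ F.
(5): 4 matches 3: 4 ∉ F.
(8): F already has 1, so the rest are out.
Suppose 2 ∉ Y: no assignment then satisfies all the clues, so 2 ∈ Y.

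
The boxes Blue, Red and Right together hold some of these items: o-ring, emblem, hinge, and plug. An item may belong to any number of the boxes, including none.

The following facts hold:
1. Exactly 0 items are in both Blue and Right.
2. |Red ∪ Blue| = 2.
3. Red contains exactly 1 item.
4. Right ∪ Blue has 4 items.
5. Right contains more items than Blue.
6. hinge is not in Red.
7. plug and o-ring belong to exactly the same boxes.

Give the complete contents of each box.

Blue = {hinge}; Red = {emblem}; Right = {emblem, o-ring, plug}

From (6): hinge ∉ Red.
Suppose o-ring ∈ Blue: no assignment then satisfies all the clues, so o-ring ∉ Blue.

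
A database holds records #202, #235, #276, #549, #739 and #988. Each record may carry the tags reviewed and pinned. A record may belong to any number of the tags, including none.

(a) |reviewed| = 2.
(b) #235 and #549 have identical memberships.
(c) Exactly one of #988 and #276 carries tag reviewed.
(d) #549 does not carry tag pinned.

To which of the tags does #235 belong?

From (d): #549 ∉ pinned.
(b): #235 matches #549: #235 ∉ pinned.
Suppose #235 ∈ reviewed: no assignment then satisfies all the clues, so #235 ∉ reviewed.

#235: none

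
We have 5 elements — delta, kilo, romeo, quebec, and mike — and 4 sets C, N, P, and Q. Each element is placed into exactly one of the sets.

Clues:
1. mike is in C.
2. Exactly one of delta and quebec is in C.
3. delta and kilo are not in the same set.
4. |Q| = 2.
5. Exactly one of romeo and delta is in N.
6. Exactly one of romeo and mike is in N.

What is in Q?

Q = {kilo, quebec}

From (1): mike ∈ C.
(6) (exactly one): romeo ∈ N.
(5) (exactly one): delta ∉ N.
Suppose delta ∈ Q: no assignment then satisfies all the clues, so delta ∉ Q.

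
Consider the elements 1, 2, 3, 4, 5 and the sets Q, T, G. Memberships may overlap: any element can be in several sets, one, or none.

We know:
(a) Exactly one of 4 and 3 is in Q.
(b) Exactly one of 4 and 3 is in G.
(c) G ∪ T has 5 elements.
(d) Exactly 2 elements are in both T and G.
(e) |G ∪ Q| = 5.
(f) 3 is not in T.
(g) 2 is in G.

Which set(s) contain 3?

3: G

From (f): 3 ∉ T.
From (g): 2 ∈ G.
Suppose 3 ∈ Q: no assignment then satisfies all the clues, so 3 ∉ Q.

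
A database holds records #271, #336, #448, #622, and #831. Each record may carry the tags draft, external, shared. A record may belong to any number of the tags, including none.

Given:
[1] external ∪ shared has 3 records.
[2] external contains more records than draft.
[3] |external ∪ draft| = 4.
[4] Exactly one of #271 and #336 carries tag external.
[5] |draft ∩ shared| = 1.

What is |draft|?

2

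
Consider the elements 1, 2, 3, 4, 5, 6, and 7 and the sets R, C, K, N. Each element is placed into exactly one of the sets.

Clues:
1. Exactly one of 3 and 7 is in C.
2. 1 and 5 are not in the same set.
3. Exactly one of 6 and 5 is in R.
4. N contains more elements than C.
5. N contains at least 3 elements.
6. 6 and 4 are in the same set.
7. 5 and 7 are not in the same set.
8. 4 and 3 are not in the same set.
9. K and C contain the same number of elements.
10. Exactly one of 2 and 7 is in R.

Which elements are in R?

R = {2, 5}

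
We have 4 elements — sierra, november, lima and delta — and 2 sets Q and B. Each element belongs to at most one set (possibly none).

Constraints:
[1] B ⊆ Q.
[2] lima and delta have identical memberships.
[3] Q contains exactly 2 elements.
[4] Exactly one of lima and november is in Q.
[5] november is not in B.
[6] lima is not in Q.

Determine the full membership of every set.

From (5): november ∉ B.
From (6): lima ∉ Q.
(1) contrapositive: lima ∉ B.
(2): delta matches lima: delta ∉ Q.
(2): delta matches lima: delta ∉ B.
(3): only 2 candidates remain for Q, so all are in.

Q = {november, sierra}; B = {}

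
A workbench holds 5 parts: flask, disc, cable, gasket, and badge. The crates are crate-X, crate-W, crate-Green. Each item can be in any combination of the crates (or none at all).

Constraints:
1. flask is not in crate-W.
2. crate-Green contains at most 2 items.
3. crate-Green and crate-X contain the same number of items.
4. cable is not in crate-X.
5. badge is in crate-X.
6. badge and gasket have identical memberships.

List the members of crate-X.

From (1): flask ∉ crate-W.
From (4): cable ∉ crate-X.
From (5): badge ∈ crate-X.
(6): gasket matches badge: gasket ∈ crate-X.
Suppose flask ∈ crate-X: no assignment then satisfies all the clues, so flask ∉ crate-X.

crate-X = {badge, gasket}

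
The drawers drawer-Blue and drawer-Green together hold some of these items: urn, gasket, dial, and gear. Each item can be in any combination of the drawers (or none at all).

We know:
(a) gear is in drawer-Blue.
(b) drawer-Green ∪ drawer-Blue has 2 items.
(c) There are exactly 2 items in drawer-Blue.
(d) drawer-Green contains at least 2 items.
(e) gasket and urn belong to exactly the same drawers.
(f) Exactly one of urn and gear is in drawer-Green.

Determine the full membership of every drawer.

drawer-Blue = {dial, gear}; drawer-Green = {dial, gear}

From (a): gear ∈ drawer-Blue.
Suppose urn ∈ drawer-Blue: no assignment then satisfies all the clues, so urn ∉ drawer-Blue.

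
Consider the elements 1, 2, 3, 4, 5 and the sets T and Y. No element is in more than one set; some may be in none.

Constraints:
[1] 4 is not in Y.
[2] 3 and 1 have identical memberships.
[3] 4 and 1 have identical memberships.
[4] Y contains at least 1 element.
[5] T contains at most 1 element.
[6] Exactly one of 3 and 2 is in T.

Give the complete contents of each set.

From (1): 4 ∉ Y.
(3): 1 matches 4: 1 ∉ Y.
(2): 3 matches 1: 3 ∉ Y.
Suppose 1 ∈ T: no assignment then satisfies all the clues, so 1 ∉ T.

T = {2}; Y = {5}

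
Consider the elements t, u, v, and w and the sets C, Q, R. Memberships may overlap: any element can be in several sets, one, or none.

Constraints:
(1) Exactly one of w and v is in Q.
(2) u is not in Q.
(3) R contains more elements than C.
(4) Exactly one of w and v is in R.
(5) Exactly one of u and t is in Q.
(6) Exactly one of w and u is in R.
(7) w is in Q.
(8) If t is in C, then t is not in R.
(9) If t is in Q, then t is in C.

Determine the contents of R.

R = {u, v}

From (2): u ∉ Q.
From (7): w ∈ Q.
(1) (exactly one): v ∉ Q.
(5) (exactly one): t ∈ Q.
(9): t ∈ C.
(8): t ∉ R.
Suppose u ∉ R: no assignment then satisfies all the clues, so u ∈ R.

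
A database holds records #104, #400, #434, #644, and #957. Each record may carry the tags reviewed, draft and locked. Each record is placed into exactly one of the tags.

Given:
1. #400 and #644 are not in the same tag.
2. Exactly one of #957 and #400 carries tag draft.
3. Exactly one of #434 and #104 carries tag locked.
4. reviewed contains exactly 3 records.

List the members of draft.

draft = {#400}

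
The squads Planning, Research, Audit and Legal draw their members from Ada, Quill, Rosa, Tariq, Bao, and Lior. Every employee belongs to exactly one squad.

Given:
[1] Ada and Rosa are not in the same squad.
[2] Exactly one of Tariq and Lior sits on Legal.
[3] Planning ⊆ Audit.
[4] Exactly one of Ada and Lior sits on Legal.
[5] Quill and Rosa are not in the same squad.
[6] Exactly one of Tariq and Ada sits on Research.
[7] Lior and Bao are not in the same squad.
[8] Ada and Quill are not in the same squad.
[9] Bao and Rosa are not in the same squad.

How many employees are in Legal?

2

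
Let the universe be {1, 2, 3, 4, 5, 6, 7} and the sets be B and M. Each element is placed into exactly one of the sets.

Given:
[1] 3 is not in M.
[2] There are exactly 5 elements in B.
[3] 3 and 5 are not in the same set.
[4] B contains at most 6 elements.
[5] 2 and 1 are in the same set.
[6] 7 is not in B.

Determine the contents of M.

M = {5, 7}

From (1): 3 ∉ M.
From (6): 7 ∉ B.
Only one set left: 3 ∈ B.
Only one set left: 7 ∈ M.
(3): 5 ∉ B.
Only one set left: 5 ∈ M.
(2): only 5 candidates remain for B, so all are in.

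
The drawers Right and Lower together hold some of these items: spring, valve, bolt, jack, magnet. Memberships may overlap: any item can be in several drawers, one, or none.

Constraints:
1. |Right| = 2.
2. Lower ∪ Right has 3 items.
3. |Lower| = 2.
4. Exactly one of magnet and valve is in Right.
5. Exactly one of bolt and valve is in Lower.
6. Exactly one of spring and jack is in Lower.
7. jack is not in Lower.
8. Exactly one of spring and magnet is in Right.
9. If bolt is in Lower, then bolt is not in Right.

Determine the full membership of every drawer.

From (7): jack ∉ Lower.
(6) (exactly one): spring ∈ Lower.
Suppose spring ∉ Right: no assignment then satisfies all the clues, so spring ∈ Right.

Right = {spring, valve}; Lower = {bolt, spring}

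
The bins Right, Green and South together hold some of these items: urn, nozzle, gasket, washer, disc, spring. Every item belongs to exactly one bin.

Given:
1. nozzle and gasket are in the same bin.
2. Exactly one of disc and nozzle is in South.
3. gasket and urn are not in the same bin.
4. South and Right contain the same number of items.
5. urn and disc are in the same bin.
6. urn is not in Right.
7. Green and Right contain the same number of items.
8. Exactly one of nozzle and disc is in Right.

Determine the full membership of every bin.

Right = {gasket, nozzle}; Green = {spring, washer}; South = {disc, urn}

From (6): urn ∉ Right.
(5): disc matches urn: disc ∉ Right.
(8) (exactly one): nozzle ∈ Right.
(1): gasket matches nozzle: gasket ∈ Right.
(2) (exactly one): disc ∈ South.
(5): urn matches disc: urn ∉ Green.
(5): urn matches disc: urn ∈ South.
Suppose washer ∈ Right: no assignment then satisfies all the clues, so washer ∉ Right.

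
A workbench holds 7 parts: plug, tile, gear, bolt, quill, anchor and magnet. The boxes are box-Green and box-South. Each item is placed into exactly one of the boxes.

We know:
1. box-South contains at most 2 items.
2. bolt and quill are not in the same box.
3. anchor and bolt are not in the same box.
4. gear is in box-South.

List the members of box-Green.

box-Green = {anchor, magnet, plug, quill, tile}

From (4): gear ∈ box-South.
Suppose plug ∉ box-Green: no assignment then satisfies all the clues, so plug ∈ box-Green.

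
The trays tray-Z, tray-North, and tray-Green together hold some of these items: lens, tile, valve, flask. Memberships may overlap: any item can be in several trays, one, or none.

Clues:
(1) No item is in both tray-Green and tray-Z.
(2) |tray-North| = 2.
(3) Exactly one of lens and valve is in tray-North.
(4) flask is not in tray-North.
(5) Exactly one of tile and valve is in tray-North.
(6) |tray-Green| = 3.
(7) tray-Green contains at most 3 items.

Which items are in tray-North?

tray-North = {lens, tile}

From (4): flask ∉ tray-North.
Suppose lens ∉ tray-North: no assignment then satisfies all the clues, so lens ∈ tray-North.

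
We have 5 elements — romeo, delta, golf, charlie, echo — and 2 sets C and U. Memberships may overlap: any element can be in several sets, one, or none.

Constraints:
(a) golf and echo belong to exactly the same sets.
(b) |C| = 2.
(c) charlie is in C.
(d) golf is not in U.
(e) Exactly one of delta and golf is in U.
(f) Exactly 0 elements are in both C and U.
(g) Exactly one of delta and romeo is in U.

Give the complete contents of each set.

C = {charlie, romeo}; U = {delta}

From (c): charlie ∈ C.
From (d): golf ∉ U.
(a): echo matches golf: echo ∉ U.
(e) (exactly one): delta ∈ U.
(g) (exactly one): romeo ∉ U.
Suppose romeo ∉ C: no assignment then satisfies all the clues, so romeo ∈ C.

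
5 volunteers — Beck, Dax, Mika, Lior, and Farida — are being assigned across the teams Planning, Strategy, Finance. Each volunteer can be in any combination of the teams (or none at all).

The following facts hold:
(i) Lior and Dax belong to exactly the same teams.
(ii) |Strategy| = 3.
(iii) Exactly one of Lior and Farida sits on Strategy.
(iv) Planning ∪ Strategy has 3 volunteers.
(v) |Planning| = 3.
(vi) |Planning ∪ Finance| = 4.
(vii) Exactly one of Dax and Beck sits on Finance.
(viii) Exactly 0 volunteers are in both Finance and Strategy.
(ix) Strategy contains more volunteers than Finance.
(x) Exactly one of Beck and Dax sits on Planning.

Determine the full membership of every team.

Planning = {Dax, Lior, Mika}; Strategy = {Dax, Lior, Mika}; Finance = {Beck}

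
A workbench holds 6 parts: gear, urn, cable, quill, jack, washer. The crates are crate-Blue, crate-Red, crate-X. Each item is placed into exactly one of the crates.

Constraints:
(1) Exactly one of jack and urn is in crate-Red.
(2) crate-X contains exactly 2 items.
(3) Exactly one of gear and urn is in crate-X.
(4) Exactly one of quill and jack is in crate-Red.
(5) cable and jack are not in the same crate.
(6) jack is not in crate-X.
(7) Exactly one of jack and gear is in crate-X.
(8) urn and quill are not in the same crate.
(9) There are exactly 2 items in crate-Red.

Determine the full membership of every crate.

From (6): jack ∉ crate-X.
(7) (exactly one): gear ∈ crate-X.
(3) (exactly one): urn ∉ crate-X.
Suppose urn ∉ crate-Blue: no assignment then satisfies all the clues, so urn ∈ crate-Blue.

crate-Blue = {cable, urn}; crate-Red = {jack, washer}; crate-X = {gear, quill}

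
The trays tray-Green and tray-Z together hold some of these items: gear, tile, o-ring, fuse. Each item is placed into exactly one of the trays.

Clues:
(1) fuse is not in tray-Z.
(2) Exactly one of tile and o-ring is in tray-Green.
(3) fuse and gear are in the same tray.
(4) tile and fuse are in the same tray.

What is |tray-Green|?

From (1): fuse ∉ tray-Z.
(3): gear matches fuse: gear ∉ tray-Z.
(4): tile matches fuse: tile ∉ tray-Z.
Only one tray left: gear ∈ tray-Green.
Only one tray left: tile ∈ tray-Green.
Only one tray left: fuse ∈ tray-Green.
(2) (exactly one): o-ring ∉ tray-Green.
Only one tray left: o-ring ∈ tray-Z.

3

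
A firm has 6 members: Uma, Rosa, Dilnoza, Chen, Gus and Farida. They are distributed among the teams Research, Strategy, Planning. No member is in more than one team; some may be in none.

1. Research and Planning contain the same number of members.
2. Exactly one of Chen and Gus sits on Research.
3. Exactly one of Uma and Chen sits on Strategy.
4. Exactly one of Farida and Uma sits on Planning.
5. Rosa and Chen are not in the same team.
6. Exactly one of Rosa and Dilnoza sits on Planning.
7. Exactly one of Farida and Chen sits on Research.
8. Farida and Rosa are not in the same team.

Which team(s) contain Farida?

Farida: Research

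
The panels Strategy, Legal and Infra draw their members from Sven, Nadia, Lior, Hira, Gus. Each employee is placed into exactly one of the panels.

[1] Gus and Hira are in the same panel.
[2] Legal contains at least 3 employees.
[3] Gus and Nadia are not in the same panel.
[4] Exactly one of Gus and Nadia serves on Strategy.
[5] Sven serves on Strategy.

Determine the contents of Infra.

Infra = {}

From (5): Sven ∈ Strategy.
Suppose Nadia ∈ Infra: no assignment then satisfies all the clues, so Nadia ∉ Infra.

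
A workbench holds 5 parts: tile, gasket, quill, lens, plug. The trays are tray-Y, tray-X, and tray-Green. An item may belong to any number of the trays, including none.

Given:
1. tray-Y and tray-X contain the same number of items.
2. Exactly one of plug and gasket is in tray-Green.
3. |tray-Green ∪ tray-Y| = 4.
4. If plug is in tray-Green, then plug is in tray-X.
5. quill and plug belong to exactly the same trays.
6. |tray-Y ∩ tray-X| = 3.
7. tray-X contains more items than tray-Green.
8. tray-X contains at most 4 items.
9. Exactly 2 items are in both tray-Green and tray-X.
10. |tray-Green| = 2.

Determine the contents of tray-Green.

tray-Green = {plug, quill}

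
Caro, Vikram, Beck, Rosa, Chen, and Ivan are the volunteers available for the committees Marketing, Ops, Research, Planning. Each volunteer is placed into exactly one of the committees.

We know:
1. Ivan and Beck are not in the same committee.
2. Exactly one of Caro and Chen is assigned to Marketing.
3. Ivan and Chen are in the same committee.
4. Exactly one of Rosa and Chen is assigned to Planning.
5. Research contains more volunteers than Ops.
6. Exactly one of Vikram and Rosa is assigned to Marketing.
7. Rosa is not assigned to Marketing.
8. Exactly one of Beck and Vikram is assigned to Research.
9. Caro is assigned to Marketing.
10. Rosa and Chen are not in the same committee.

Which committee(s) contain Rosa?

From (7): Rosa ∉ Marketing.
From (9): Caro ∈ Marketing.
(2) (exactly one): Chen ∉ Marketing.
(3): Ivan matches Chen: Ivan ∉ Marketing.
(6) (exactly one): Vikram ∈ Marketing.
(8) (exactly one): Beck ∈ Research.
(1): Ivan ∉ Research.
(3): Chen matches Ivan: Chen ∉ Research.
Suppose Rosa ∈ Ops: no assignment then satisfies all the clues, so Rosa ∉ Ops.

Rosa: Research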